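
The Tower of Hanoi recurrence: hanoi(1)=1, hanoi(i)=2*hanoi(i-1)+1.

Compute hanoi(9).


hanoi(9) = 2 * hanoi(8) + 1
hanoi(8) = 2 * hanoi(7) + 1
hanoi(7) = 2 * hanoi(6) + 1
hanoi(6) = 2 * hanoi(5) + 1
hanoi(5) = 2 * hanoi(4) + 1
hanoi(4) = 2 * hanoi(3) + 1
hanoi(3) = 2 * hanoi(2) + 1
hanoi(2) = 2 * hanoi(1) + 1
hanoi(1) = 1  (base case)
hanoi(2) = 2 * 1 + 1 = 3
hanoi(3) = 2 * 3 + 1 = 7
hanoi(4) = 2 * 7 + 1 = 15
hanoi(5) = 2 * 15 + 1 = 31
hanoi(6) = 2 * 31 + 1 = 63
hanoi(7) = 2 * 63 + 1 = 127
hanoi(8) = 2 * 127 + 1 = 255
hanoi(9) = 2 * 255 + 1 = 511

511


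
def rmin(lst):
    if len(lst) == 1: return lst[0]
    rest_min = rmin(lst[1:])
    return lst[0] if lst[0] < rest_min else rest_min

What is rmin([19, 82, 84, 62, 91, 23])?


rmin([19, 82, 84, 62, 91, 23]): compare 19 with rmin([82, 84, 62, 91, 23])
rmin([82, 84, 62, 91, 23]): compare 82 with rmin([84, 62, 91, 23])
rmin([84, 62, 91, 23]): compare 84 with rmin([62, 91, 23])
rmin([62, 91, 23]): compare 62 with rmin([91, 23])
rmin([91, 23]): compare 91 with rmin([23])
rmin([23]) = 23  (base case)
Compare 91 with 23 -> 23
Compare 62 with 23 -> 23
Compare 84 with 23 -> 23
Compare 82 with 23 -> 23
Compare 19 with 23 -> 19

19


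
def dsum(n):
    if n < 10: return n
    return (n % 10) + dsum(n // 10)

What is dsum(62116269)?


dsum(62116269) = 9 + dsum(6211626)
dsum(6211626) = 6 + dsum(621162)
dsum(621162) = 2 + dsum(62116)
dsum(62116) = 6 + dsum(6211)
dsum(6211) = 1 + dsum(621)
dsum(621) = 1 + dsum(62)
dsum(62) = 2 + dsum(6)
dsum(6) = 6  (base case)
Total: 9 + 6 + 2 + 6 + 1 + 1 + 2 + 6 = 33

33


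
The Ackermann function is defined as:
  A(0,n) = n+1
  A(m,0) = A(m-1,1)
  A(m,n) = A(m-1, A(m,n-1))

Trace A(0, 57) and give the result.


A(0, 57) = 58
Result: A(0, 57) = 58

58


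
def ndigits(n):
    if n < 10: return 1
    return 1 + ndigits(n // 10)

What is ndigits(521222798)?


ndigits(521222798) = 1 + ndigits(52122279)
ndigits(52122279) = 1 + ndigits(5212227)
ndigits(5212227) = 1 + ndigits(521222)
ndigits(521222) = 1 + ndigits(52122)
ndigits(52122) = 1 + ndigits(5212)
ndigits(5212) = 1 + ndigits(521)
ndigits(521) = 1 + ndigits(52)
ndigits(52) = 1 + ndigits(5)
ndigits(5) = 1  (base case: 5 < 10)
Unwinding: 1 + 1 + 1 + 1 + 1 + 1 + 1 + 1 + 1 = 9

9


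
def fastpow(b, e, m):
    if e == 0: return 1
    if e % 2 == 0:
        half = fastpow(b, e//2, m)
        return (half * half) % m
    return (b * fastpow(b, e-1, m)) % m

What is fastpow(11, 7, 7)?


fastpow(11, 7, 7): e is odd, compute fastpow(11, 6, 7)
  fastpow(11, 6, 7): e is even, compute fastpow(11, 3, 7)
    fastpow(11, 3, 7): e is odd, compute fastpow(11, 2, 7)
      fastpow(11, 2, 7): e is even, compute fastpow(11, 1, 7)
        fastpow(11, 1, 7): e is odd, compute fastpow(11, 0, 7)
          fastpow(11, 0, 7) = 1
        (11 * 1) % 7 = 4
      half=4, (4*4) % 7 = 2
    (11 * 2) % 7 = 1
  half=1, (1*1) % 7 = 1
(11 * 1) % 7 = 4

4


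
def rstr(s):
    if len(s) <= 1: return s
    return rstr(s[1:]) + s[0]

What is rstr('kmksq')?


rstr('kmksq') = rstr('mksq') + 'k'
rstr('mksq') = rstr('ksq') + 'm'
rstr('ksq') = rstr('sq') + 'k'
rstr('sq') = rstr('q') + 's'
rstr('q') = 'q'  (base case)
Concatenating: 'q' + 's' + 'k' + 'm' + 'k' = 'qskmk'

qskmk


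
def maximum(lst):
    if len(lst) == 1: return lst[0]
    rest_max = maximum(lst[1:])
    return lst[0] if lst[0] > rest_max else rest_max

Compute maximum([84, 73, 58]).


maximum([84, 73, 58]): compare 84 with maximum([73, 58])
maximum([73, 58]): compare 73 with maximum([58])
maximum([58]) = 58  (base case)
Compare 73 with 58 -> 73
Compare 84 with 73 -> 84

84


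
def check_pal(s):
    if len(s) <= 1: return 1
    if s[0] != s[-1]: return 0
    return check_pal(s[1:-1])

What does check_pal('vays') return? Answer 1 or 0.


check_pal('vays'): s[0]='v' != s[-1]='s' -> return 0
Result: 0 (not a palindrome)

0


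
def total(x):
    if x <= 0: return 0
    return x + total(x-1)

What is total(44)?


total(44)
= 44 + 43 + 42 + 41 + 40 + 39 + 38 + 37 + 36 + 35 + 34 + 33 + 32 + 31 + 30 + 29 + 28 + 27 + 26 + 25 + 24 + 23 + 22 + 21 + 20 + 19 + 18 + 17 + 16 + 15 + 14 + 13 + 12 + 11 + 10 + 9 + 8 + 7 + 6 + 5 + 4 + 3 + 2 + 1 + total(0)
= 44 + 43 + 42 + 41 + 40 + 39 + 38 + 37 + 36 + 35 + 34 + 33 + 32 + 31 + 30 + 29 + 28 + 27 + 26 + 25 + 24 + 23 + 22 + 21 + 20 + 19 + 18 + 17 + 16 + 15 + 14 + 13 + 12 + 11 + 10 + 9 + 8 + 7 + 6 + 5 + 4 + 3 + 2 + 1 + 0
= 990

990


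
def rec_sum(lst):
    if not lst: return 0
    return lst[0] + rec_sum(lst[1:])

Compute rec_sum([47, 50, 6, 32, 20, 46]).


rec_sum([47, 50, 6, 32, 20, 46]) = 47 + rec_sum([50, 6, 32, 20, 46])
rec_sum([50, 6, 32, 20, 46]) = 50 + rec_sum([6, 32, 20, 46])
rec_sum([6, 32, 20, 46]) = 6 + rec_sum([32, 20, 46])
rec_sum([32, 20, 46]) = 32 + rec_sum([20, 46])
rec_sum([20, 46]) = 20 + rec_sum([46])
rec_sum([46]) = 46 + rec_sum([])
rec_sum([]) = 0  (base case)
Total: 47 + 50 + 6 + 32 + 20 + 46 + 0 = 201

201


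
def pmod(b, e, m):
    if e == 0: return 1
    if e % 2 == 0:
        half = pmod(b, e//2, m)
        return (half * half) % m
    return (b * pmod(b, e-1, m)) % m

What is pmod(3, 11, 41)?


pmod(3, 11, 41): e is odd, compute pmod(3, 10, 41)
  pmod(3, 10, 41): e is even, compute pmod(3, 5, 41)
    pmod(3, 5, 41): e is odd, compute pmod(3, 4, 41)
      pmod(3, 4, 41): e is even, compute pmod(3, 2, 41)
        pmod(3, 2, 41): e is even, compute pmod(3, 1, 41)
          pmod(3, 1, 41): e is odd, compute pmod(3, 0, 41)
          pmod(3, 0, 41) = 1
          (3 * 1) % 41 = 3
        half=3, (3*3) % 41 = 9
      half=9, (9*9) % 41 = 40
    (3 * 40) % 41 = 38
  half=38, (38*38) % 41 = 9
(3 * 9) % 41 = 27

27


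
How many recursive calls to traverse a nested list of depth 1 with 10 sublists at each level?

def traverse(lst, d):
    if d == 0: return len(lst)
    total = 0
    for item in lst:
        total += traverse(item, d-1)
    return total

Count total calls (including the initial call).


At depth 0 (root): 1 call
At depth 1: each of 1 parents calls traverse on 10 children = 10 calls
Total: 1 + 10 = 11

11


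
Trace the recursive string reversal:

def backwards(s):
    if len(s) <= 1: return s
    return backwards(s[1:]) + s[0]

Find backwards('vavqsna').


backwards('vavqsna') = backwards('avqsna') + 'v'
backwards('avqsna') = backwards('vqsna') + 'a'
backwards('vqsna') = backwards('qsna') + 'v'
backwards('qsna') = backwards('sna') + 'q'
backwards('sna') = backwards('na') + 's'
backwards('na') = backwards('a') + 'n'
backwards('a') = 'a'  (base case)
Concatenating: 'a' + 'n' + 's' + 'q' + 'v' + 'a' + 'v' = 'ansqvav'

ansqvav


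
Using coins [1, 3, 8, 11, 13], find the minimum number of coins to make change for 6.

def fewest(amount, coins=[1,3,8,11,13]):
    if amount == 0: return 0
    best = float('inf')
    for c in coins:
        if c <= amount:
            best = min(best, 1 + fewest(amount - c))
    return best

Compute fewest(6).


Building up with DP:
fewest(0) = 0
fewest(1) = min(1+fewest(0)=1+0=1) = 1
fewest(2) = min(1+fewest(1)=1+1=2) = 2
fewest(3) = min(1+fewest(2)=1+2=3, 1+fewest(0)=1+0=1) = 1
fewest(4) = min(1+fewest(3)=1+1=2, 1+fewest(1)=1+1=2) = 2
fewest(5) = min(1+fewest(4)=1+2=3, 1+fewest(2)=1+2=3) = 3
fewest(6) = min(1+fewest(5)=1+3=4, 1+fewest(3)=1+1=2) = 2

2


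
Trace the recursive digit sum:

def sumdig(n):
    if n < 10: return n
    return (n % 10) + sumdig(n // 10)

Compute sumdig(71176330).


sumdig(71176330) = 0 + sumdig(7117633)
sumdig(7117633) = 3 + sumdig(711763)
sumdig(711763) = 3 + sumdig(71176)
sumdig(71176) = 6 + sumdig(7117)
sumdig(7117) = 7 + sumdig(711)
sumdig(711) = 1 + sumdig(71)
sumdig(71) = 1 + sumdig(7)
sumdig(7) = 7  (base case)
Total: 0 + 3 + 3 + 6 + 7 + 1 + 1 + 7 = 28

28


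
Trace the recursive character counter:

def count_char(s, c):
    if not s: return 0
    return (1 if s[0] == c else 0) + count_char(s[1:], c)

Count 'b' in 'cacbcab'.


s[0]='c' != 'b' -> 0
s[0]='a' != 'b' -> 0
s[0]='c' != 'b' -> 0
s[0]='b' == 'b' -> 1
s[0]='c' != 'b' -> 0
s[0]='a' != 'b' -> 0
s[0]='b' == 'b' -> 1
Sum: 0 + 0 + 0 + 1 + 0 + 0 + 1 = 2

2


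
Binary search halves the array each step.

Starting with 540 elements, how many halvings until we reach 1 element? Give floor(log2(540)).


540 / 2 = 270
270 / 2 = 135
135 / 2 = 67
67 / 2 = 33
33 / 2 = 16
16 / 2 = 8
8 / 2 = 4
4 / 2 = 2
2 / 2 = 1
Reached 1 after 9 halvings

9


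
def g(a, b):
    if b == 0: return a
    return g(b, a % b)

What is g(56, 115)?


g(56, 115) = g(115, 56)
g(115, 56) = g(56, 3)
g(56, 3) = g(3, 2)
g(3, 2) = g(2, 1)
g(2, 1) = g(1, 0)
g(1, 0) = 1  (base case)

1


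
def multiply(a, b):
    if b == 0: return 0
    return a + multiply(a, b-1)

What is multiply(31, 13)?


multiply(31, 13) = 31 + multiply(31, 12)
multiply(31, 12) = 31 + multiply(31, 11)
multiply(31, 11) = 31 + multiply(31, 10)
multiply(31, 10) = 31 + multiply(31, 9)
multiply(31, 9) = 31 + multiply(31, 8)
multiply(31, 8) = 31 + multiply(31, 7)
multiply(31, 7) = 31 + multiply(31, 6)
multiply(31, 6) = 31 + multiply(31, 5)
multiply(31, 5) = 31 + multiply(31, 4)
multiply(31, 4) = 31 + multiply(31, 3)
multiply(31, 3) = 31 + multiply(31, 2)
multiply(31, 2) = 31 + multiply(31, 1)
multiply(31, 1) = 31 + multiply(31, 0)
multiply(31, 0) = 0  (base case)
Total: 31 + 31 + 31 + 31 + 31 + 31 + 31 + 31 + 31 + 31 + 31 + 31 + 31 + 0 = 403

403


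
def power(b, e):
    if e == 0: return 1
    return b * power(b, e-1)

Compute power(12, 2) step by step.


power(12, 2)
= 12 * power(12, 1)
= 12 * 12 * power(12, 0)
= 12 * 12 * 1
= 144

144


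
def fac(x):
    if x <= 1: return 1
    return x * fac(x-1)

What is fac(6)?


fac(6)
= 6 * fac(5)
= 6 * 5 * fac(4)
= 6 * 5 * 4 * fac(3)
= 6 * 5 * 4 * 3 * fac(2)
= 6 * 5 * 4 * 3 * 2 * fac(1)
= 6 * 5 * 4 * 3 * 2 * 1
= 720

720


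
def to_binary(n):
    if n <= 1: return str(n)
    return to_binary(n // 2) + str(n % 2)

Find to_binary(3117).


to_binary(3117) = to_binary(1558) + '1'
to_binary(1558) = to_binary(779) + '0'
to_binary(779) = to_binary(389) + '1'
to_binary(389) = to_binary(194) + '1'
to_binary(194) = to_binary(97) + '0'
to_binary(97) = to_binary(48) + '1'
to_binary(48) = to_binary(24) + '0'
to_binary(24) = to_binary(12) + '0'
to_binary(12) = to_binary(6) + '0'
to_binary(6) = to_binary(3) + '0'
to_binary(3) = to_binary(1) + '1'
to_binary(1) = '1'  (base case)
Concatenating: '1' + '1' + '0' + '0' + '0' + '0' + '1' + '0' + '1' + '1' + '0' + '1' = '110000101101'

110000101101


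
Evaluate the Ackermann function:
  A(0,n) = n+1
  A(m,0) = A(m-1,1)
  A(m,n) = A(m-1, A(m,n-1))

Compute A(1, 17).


A(1, 17) = A(0, A(1, 16))
  A(1, 16) = A(0, A(1, 15))
    A(1, 15) = A(0, A(1, 14))
      A(1, 14) = A(0, A(1, 13))
        A(1, 13) = A(0, A(1, 12))
          A(1, 12) = A(0, A(1, 11))
          A(1, 11) = A(0, A(1, 10))
          A(1, 10) = A(0, A(1, 9))
          A(1, 9) = A(0, A(1, 8))
          A(1, 8) = A(0, A(1, 7))
          A(1, 7) = A(0, A(1, 6))
          A(1, 6) = A(0, A(1, 5))
          A(1, 5) = A(0, A(1, 4))
          A(1, 4) = A(0, A(1, 3))
          A(1, 3) = A(0, A(1, 2))
          A(1, 2) = A(0, A(1, 1))
          A(1, 1) = A(0, A(1, 0))
          A(1, 0) = A(0, 1)
          A(0, 1) = 2
            = A(0, 2)
          A(0, 2) = 3
            = A(0, 3)
          A(0, 3) = 4
            = A(0, 4)
          A(0, 4) = 5
... (trace truncated)
Result: A(1, 17) = 19

19


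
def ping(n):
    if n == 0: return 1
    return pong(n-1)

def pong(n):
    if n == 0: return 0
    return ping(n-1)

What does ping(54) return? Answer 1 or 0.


ping(54) = pong(53)
pong(53) = ping(52)
ping(52) = pong(51)
pong(51) = ping(50)
ping(50) = pong(49)
pong(49) = ping(48)
ping(48) = pong(47)
pong(47) = ping(46)
ping(46) = pong(45)
pong(45) = ping(44)
ping(44) = pong(43)
pong(43) = ping(42)
ping(42) = pong(41)
pong(41) = ping(40)
ping(40) = pong(39)
pong(39) = ping(38)
ping(38) = pong(37)
pong(37) = ping(36)
ping(36) = pong(35)
pong(35) = ping(34)
ping(34) = pong(33)
pong(33) = ping(32)
ping(32) = pong(31)
pong(31) = ping(30)
ping(30) = pong(29)
pong(29) = ping(28)
ping(28) = pong(27)
pong(27) = ping(26)
ping(26) = pong(25)
pong(25) = ping(24)
ping(24) = pong(23)
pong(23) = ping(22)
ping(22) = pong(21)
pong(21) = ping(20)
ping(20) = pong(19)
pong(19) = ping(18)
ping(18) = pong(17)
pong(17) = ping(16)
ping(16) = pong(15)
pong(15) = ping(14)
ping(14) = pong(13)
pong(13) = ping(12)
ping(12) = pong(11)
pong(11) = ping(10)
ping(10) = pong(9)
pong(9) = ping(8)
ping(8) = pong(7)
pong(7) = ping(6)
ping(6) = pong(5)
pong(5) = ping(4)
ping(4) = pong(3)
pong(3) = ping(2)
ping(2) = pong(1)
pong(1) = ping(0)
ping(0) = 1  (base case)
Result: 1

1


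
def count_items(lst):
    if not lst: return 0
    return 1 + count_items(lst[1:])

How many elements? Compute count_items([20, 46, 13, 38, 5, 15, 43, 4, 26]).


count_items([20, 46, 13, 38, 5, 15, 43, 4, 26]) = 1 + count_items([46, 13, 38, 5, 15, 43, 4, 26])
count_items([46, 13, 38, 5, 15, 43, 4, 26]) = 1 + count_items([13, 38, 5, 15, 43, 4, 26])
count_items([13, 38, 5, 15, 43, 4, 26]) = 1 + count_items([38, 5, 15, 43, 4, 26])
count_items([38, 5, 15, 43, 4, 26]) = 1 + count_items([5, 15, 43, 4, 26])
count_items([5, 15, 43, 4, 26]) = 1 + count_items([15, 43, 4, 26])
count_items([15, 43, 4, 26]) = 1 + count_items([43, 4, 26])
count_items([43, 4, 26]) = 1 + count_items([4, 26])
count_items([4, 26]) = 1 + count_items([26])
count_items([26]) = 1 + count_items([])
count_items([]) = 0  (base case)
Unwinding: 1 + 1 + 1 + 1 + 1 + 1 + 1 + 1 + 1 + 0 = 9

9


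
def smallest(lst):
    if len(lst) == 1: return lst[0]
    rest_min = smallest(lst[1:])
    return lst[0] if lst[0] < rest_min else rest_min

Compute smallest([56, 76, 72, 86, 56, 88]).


smallest([56, 76, 72, 86, 56, 88]): compare 56 with smallest([76, 72, 86, 56, 88])
smallest([76, 72, 86, 56, 88]): compare 76 with smallest([72, 86, 56, 88])
smallest([72, 86, 56, 88]): compare 72 with smallest([86, 56, 88])
smallest([86, 56, 88]): compare 86 with smallest([56, 88])
smallest([56, 88]): compare 56 with smallest([88])
smallest([88]) = 88  (base case)
Compare 56 with 88 -> 56
Compare 86 with 56 -> 56
Compare 72 with 56 -> 56
Compare 76 with 56 -> 56
Compare 56 with 56 -> 56

56


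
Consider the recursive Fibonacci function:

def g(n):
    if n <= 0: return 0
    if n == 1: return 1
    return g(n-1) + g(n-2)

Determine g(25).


Computing g(25) bottom-up:
g(0) = 0
g(1) = 1
g(2) = g(1) + g(0) = 1 + 0 = 1
g(3) = g(2) + g(1) = 1 + 1 = 2
g(4) = g(3) + g(2) = 2 + 1 = 3
g(5) = g(4) + g(3) = 3 + 2 = 5
g(6) = g(5) + g(4) = 5 + 3 = 8
g(7) = g(6) + g(5) = 8 + 5 = 13
g(8) = g(7) + g(6) = 13 + 8 = 21
g(9) = g(8) + g(7) = 21 + 13 = 34
g(10) = g(9) + g(8) = 34 + 21 = 55
g(11) = g(10) + g(9) = 55 + 34 = 89
g(12) = g(11) + g(10) = 89 + 55 = 144
g(13) = g(12) + g(11) = 144 + 89 = 233
g(14) = g(13) + g(12) = 233 + 144 = 377
g(15) = g(14) + g(13) = 377 + 233 = 610
g(16) = g(15) + g(14) = 610 + 377 = 987
g(17) = g(16) + g(15) = 987 + 610 = 1597
g(18) = g(17) + g(16) = 1597 + 987 = 2584
g(19) = g(18) + g(17) = 2584 + 1597 = 4181
g(20) = g(19) + g(18) = 4181 + 2584 = 6765
g(21) = g(20) + g(19) = 6765 + 4181 = 10946
g(22) = g(21) + g(20) = 10946 + 6765 = 17711
g(23) = g(22) + g(21) = 17711 + 10946 = 28657
g(24) = g(23) + g(22) = 28657 + 17711 = 46368
g(25) = g(24) + g(23) = 46368 + 28657 = 75025

75025


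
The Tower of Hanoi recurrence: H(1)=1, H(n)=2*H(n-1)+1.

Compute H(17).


H(17) = 2 * H(16) + 1
H(16) = 2 * H(15) + 1
H(15) = 2 * H(14) + 1
H(14) = 2 * H(13) + 1
H(13) = 2 * H(12) + 1
H(12) = 2 * H(11) + 1
H(11) = 2 * H(10) + 1
H(10) = 2 * H(9) + 1
H(9) = 2 * H(8) + 1
H(8) = 2 * H(7) + 1
H(7) = 2 * H(6) + 1
H(6) = 2 * H(5) + 1
H(5) = 2 * H(4) + 1
H(4) = 2 * H(3) + 1
H(3) = 2 * H(2) + 1
H(2) = 2 * H(1) + 1
H(1) = 1  (base case)
H(2) = 2 * 1 + 1 = 3
H(3) = 2 * 3 + 1 = 7
H(4) = 2 * 7 + 1 = 15
H(5) = 2 * 15 + 1 = 31
H(6) = 2 * 31 + 1 = 63
H(7) = 2 * 63 + 1 = 127
H(8) = 2 * 127 + 1 = 255
H(9) = 2 * 255 + 1 = 511
H(10) = 2 * 511 + 1 = 1023
H(11) = 2 * 1023 + 1 = 2047
H(12) = 2 * 2047 + 1 = 4095
H(13) = 2 * 4095 + 1 = 8191
H(14) = 2 * 8191 + 1 = 16383
H(15) = 2 * 16383 + 1 = 32767
H(16) = 2 * 32767 + 1 = 65535
H(17) = 2 * 65535 + 1 = 131071

131071


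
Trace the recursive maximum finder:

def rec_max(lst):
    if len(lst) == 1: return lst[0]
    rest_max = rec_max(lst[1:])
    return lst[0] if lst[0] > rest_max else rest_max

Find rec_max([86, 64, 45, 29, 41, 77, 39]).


rec_max([86, 64, 45, 29, 41, 77, 39]): compare 86 with rec_max([64, 45, 29, 41, 77, 39])
rec_max([64, 45, 29, 41, 77, 39]): compare 64 with rec_max([45, 29, 41, 77, 39])
rec_max([45, 29, 41, 77, 39]): compare 45 with rec_max([29, 41, 77, 39])
rec_max([29, 41, 77, 39]): compare 29 with rec_max([41, 77, 39])
rec_max([41, 77, 39]): compare 41 with rec_max([77, 39])
rec_max([77, 39]): compare 77 with rec_max([39])
rec_max([39]) = 39  (base case)
Compare 77 with 39 -> 77
Compare 41 with 77 -> 77
Compare 29 with 77 -> 77
Compare 45 with 77 -> 77
Compare 64 with 77 -> 77
Compare 86 with 77 -> 86

86


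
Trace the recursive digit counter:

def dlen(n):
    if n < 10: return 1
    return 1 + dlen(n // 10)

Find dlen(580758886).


dlen(580758886) = 1 + dlen(58075888)
dlen(58075888) = 1 + dlen(5807588)
dlen(5807588) = 1 + dlen(580758)
dlen(580758) = 1 + dlen(58075)
dlen(58075) = 1 + dlen(5807)
dlen(5807) = 1 + dlen(580)
dlen(580) = 1 + dlen(58)
dlen(58) = 1 + dlen(5)
dlen(5) = 1  (base case: 5 < 10)
Unwinding: 1 + 1 + 1 + 1 + 1 + 1 + 1 + 1 + 1 = 9

9


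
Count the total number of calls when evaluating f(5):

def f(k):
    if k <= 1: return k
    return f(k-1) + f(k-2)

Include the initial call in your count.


Let C(n) = total calls for f(n)
C(0) = 1, C(1) = 1
C(2) = 1 + C(1) + C(0) = 1 + 1 + 1 = 3
C(3) = 1 + C(2) + C(1) = 1 + 3 + 1 = 5
C(4) = 1 + C(3) + C(2) = 1 + 5 + 3 = 9
C(5) = 1 + C(4) + C(3) = 1 + 9 + 5 = 15

15


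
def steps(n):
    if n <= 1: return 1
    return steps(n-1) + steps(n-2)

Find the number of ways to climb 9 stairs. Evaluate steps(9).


Building up from base cases:
steps(0) = 1
steps(1) = 1
steps(2) = steps(1) + steps(0) = 1 + 1 = 2
steps(3) = steps(2) + steps(1) = 2 + 1 = 3
steps(4) = steps(3) + steps(2) = 3 + 2 = 5
steps(5) = steps(4) + steps(3) = 5 + 3 = 8
steps(6) = steps(5) + steps(4) = 8 + 5 = 13
steps(7) = steps(6) + steps(5) = 13 + 8 = 21
steps(8) = steps(7) + steps(6) = 21 + 13 = 34
steps(9) = steps(8) + steps(7) = 34 + 21 = 55

55


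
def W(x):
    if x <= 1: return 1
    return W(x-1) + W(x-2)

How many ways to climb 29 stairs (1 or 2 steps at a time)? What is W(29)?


Building up from base cases:
W(0) = 1
W(1) = 1
W(2) = W(1) + W(0) = 1 + 1 = 2
W(3) = W(2) + W(1) = 2 + 1 = 3
W(4) = W(3) + W(2) = 3 + 2 = 5
W(5) = W(4) + W(3) = 5 + 3 = 8
W(6) = W(5) + W(4) = 8 + 5 = 13
W(7) = W(6) + W(5) = 13 + 8 = 21
W(8) = W(7) + W(6) = 21 + 13 = 34
W(9) = W(8) + W(7) = 34 + 21 = 55
W(10) = W(9) + W(8) = 55 + 34 = 89
W(11) = W(10) + W(9) = 89 + 55 = 144
W(12) = W(11) + W(10) = 144 + 89 = 233
W(13) = W(12) + W(11) = 233 + 144 = 377
W(14) = W(13) + W(12) = 377 + 233 = 610
W(15) = W(14) + W(13) = 610 + 377 = 987
W(16) = W(15) + W(14) = 987 + 610 = 1597
W(17) = W(16) + W(15) = 1597 + 987 = 2584
W(18) = W(17) + W(16) = 2584 + 1597 = 4181
W(19) = W(18) + W(17) = 4181 + 2584 = 6765
W(20) = W(19) + W(18) = 6765 + 4181 = 10946
W(21) = W(20) + W(19) = 10946 + 6765 = 17711
W(22) = W(21) + W(20) = 17711 + 10946 = 28657
W(23) = W(22) + W(21) = 28657 + 17711 = 46368
W(24) = W(23) + W(22) = 46368 + 28657 = 75025
W(25) = W(24) + W(23) = 75025 + 46368 = 121393
W(26) = W(25) + W(24) = 121393 + 75025 = 196418
W(27) = W(26) + W(25) = 196418 + 121393 = 317811
W(28) = W(27) + W(26) = 317811 + 196418 = 514229
W(29) = W(28) + W(27) = 514229 + 317811 = 832040

832040


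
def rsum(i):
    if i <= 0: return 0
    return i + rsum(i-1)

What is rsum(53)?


rsum(53)
= 53 + 52 + 51 + 50 + 49 + 48 + 47 + 46 + 45 + 44 + 43 + 42 + 41 + 40 + 39 + 38 + 37 + 36 + 35 + 34 + 33 + 32 + 31 + 30 + 29 + 28 + 27 + 26 + 25 + 24 + 23 + 22 + 21 + 20 + 19 + 18 + 17 + 16 + 15 + 14 + 13 + 12 + 11 + 10 + 9 + 8 + 7 + 6 + 5 + 4 + 3 + 2 + 1 + rsum(0)
= 53 + 52 + 51 + 50 + 49 + 48 + 47 + 46 + 45 + 44 + 43 + 42 + 41 + 40 + 39 + 38 + 37 + 36 + 35 + 34 + 33 + 32 + 31 + 30 + 29 + 28 + 27 + 26 + 25 + 24 + 23 + 22 + 21 + 20 + 19 + 18 + 17 + 16 + 15 + 14 + 13 + 12 + 11 + 10 + 9 + 8 + 7 + 6 + 5 + 4 + 3 + 2 + 1 + 0
= 1431

1431


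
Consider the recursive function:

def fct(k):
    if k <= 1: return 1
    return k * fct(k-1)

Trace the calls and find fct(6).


fct(6)
= 6 * fct(5)
= 6 * 5 * fct(4)
= 6 * 5 * 4 * fct(3)
= 6 * 5 * 4 * 3 * fct(2)
= 6 * 5 * 4 * 3 * 2 * fct(1)
= 6 * 5 * 4 * 3 * 2 * 1
= 720

720


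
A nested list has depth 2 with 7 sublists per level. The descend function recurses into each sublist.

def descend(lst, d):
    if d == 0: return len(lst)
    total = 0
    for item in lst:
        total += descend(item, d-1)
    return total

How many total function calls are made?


At depth 0 (root): 1 call
At depth 1: each of 1 parents calls descend on 7 children = 7 calls
At depth 2: each of 7 parents calls descend on 7 children = 49 calls
Total: 1 + 7 + 49 = 57

57


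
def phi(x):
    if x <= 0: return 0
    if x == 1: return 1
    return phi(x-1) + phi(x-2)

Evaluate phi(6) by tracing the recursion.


Computing phi(6) bottom-up:
phi(0) = 0
phi(1) = 1
phi(2) = phi(1) + phi(0) = 1 + 0 = 1
phi(3) = phi(2) + phi(1) = 1 + 1 = 2
phi(4) = phi(3) + phi(2) = 2 + 1 = 3
phi(5) = phi(4) + phi(3) = 3 + 2 = 5
phi(6) = phi(5) + phi(4) = 5 + 3 = 8

8


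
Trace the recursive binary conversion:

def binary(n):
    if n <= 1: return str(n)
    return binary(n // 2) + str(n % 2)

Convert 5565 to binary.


binary(5565) = binary(2782) + '1'
binary(2782) = binary(1391) + '0'
binary(1391) = binary(695) + '1'
binary(695) = binary(347) + '1'
binary(347) = binary(173) + '1'
binary(173) = binary(86) + '1'
binary(86) = binary(43) + '0'
binary(43) = binary(21) + '1'
binary(21) = binary(10) + '1'
binary(10) = binary(5) + '0'
binary(5) = binary(2) + '1'
binary(2) = binary(1) + '0'
binary(1) = '1'  (base case)
Concatenating: '1' + '0' + '1' + '0' + '1' + '1' + '0' + '1' + '1' + '1' + '1' + '0' + '1' = '1010110111101'

1010110111101


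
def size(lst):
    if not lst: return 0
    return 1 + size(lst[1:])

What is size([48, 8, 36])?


size([48, 8, 36]) = 1 + size([8, 36])
size([8, 36]) = 1 + size([36])
size([36]) = 1 + size([])
size([]) = 0  (base case)
Unwinding: 1 + 1 + 1 + 0 = 3

3


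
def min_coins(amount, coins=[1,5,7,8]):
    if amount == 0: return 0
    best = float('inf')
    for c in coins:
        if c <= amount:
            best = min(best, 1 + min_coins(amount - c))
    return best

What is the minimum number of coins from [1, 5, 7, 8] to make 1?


Building up with DP:
min_coins(0) = 0
min_coins(1) = min(1+min_coins(0)=1+0=1) = 1

1


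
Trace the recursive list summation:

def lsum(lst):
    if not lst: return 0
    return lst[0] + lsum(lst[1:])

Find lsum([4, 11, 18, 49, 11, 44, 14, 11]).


lsum([4, 11, 18, 49, 11, 44, 14, 11]) = 4 + lsum([11, 18, 49, 11, 44, 14, 11])
lsum([11, 18, 49, 11, 44, 14, 11]) = 11 + lsum([18, 49, 11, 44, 14, 11])
lsum([18, 49, 11, 44, 14, 11]) = 18 + lsum([49, 11, 44, 14, 11])
lsum([49, 11, 44, 14, 11]) = 49 + lsum([11, 44, 14, 11])
lsum([11, 44, 14, 11]) = 11 + lsum([44, 14, 11])
lsum([44, 14, 11]) = 44 + lsum([14, 11])
lsum([14, 11]) = 14 + lsum([11])
lsum([11]) = 11 + lsum([])
lsum([]) = 0  (base case)
Total: 4 + 11 + 18 + 49 + 11 + 44 + 14 + 11 + 0 = 162

162


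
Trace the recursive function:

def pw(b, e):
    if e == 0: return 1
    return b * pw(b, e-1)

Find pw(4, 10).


pw(4, 10)
= 4 * pw(4, 9)
= 4 * 4 * pw(4, 8)
= 4 * 4 * 4 * pw(4, 7)
= 4 * 4 * 4 * 4 * pw(4, 6)
= 4 * 4 * 4 * 4 * 4 * pw(4, 5)
= 4 * 4 * 4 * 4 * 4 * 4 * pw(4, 4)
= 4 * 4 * 4 * 4 * 4 * 4 * 4 * pw(4, 3)
= 4 * 4 * 4 * 4 * 4 * 4 * 4 * 4 * pw(4, 2)
= 4 * 4 * 4 * 4 * 4 * 4 * 4 * 4 * 4 * pw(4, 1)
= 4 * 4 * 4 * 4 * 4 * 4 * 4 * 4 * 4 * 4 * pw(4, 0)
= 4 * 4 * 4 * 4 * 4 * 4 * 4 * 4 * 4 * 4 * 1
= 1048576

1048576


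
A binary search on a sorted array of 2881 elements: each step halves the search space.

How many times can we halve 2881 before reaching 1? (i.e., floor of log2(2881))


2881 / 2 = 1440
1440 / 2 = 720
720 / 2 = 360
360 / 2 = 180
180 / 2 = 90
90 / 2 = 45
45 / 2 = 22
22 / 2 = 11
11 / 2 = 5
5 / 2 = 2
2 / 2 = 1
Reached 1 after 11 halvings

11


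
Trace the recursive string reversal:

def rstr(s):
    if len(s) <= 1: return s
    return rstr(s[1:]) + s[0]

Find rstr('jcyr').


rstr('jcyr') = rstr('cyr') + 'j'
rstr('cyr') = rstr('yr') + 'c'
rstr('yr') = rstr('r') + 'y'
rstr('r') = 'r'  (base case)
Concatenating: 'r' + 'y' + 'c' + 'j' = 'rycj'

rycj


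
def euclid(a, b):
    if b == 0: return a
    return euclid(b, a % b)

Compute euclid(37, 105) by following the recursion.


euclid(37, 105) = euclid(105, 37)
euclid(105, 37) = euclid(37, 31)
euclid(37, 31) = euclid(31, 6)
euclid(31, 6) = euclid(6, 1)
euclid(6, 1) = euclid(1, 0)
euclid(1, 0) = 1  (base case)

1


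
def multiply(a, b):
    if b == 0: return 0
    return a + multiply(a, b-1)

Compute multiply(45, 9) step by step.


multiply(45, 9) = 45 + multiply(45, 8)
multiply(45, 8) = 45 + multiply(45, 7)
multiply(45, 7) = 45 + multiply(45, 6)
multiply(45, 6) = 45 + multiply(45, 5)
multiply(45, 5) = 45 + multiply(45, 4)
multiply(45, 4) = 45 + multiply(45, 3)
multiply(45, 3) = 45 + multiply(45, 2)
multiply(45, 2) = 45 + multiply(45, 1)
multiply(45, 1) = 45 + multiply(45, 0)
multiply(45, 0) = 0  (base case)
Total: 45 + 45 + 45 + 45 + 45 + 45 + 45 + 45 + 45 + 0 = 405

405


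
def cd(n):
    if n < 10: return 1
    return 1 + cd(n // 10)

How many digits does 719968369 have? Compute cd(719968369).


cd(719968369) = 1 + cd(71996836)
cd(71996836) = 1 + cd(7199683)
cd(7199683) = 1 + cd(719968)
cd(719968) = 1 + cd(71996)
cd(71996) = 1 + cd(7199)
cd(7199) = 1 + cd(719)
cd(719) = 1 + cd(71)
cd(71) = 1 + cd(7)
cd(7) = 1  (base case: 7 < 10)
Unwinding: 1 + 1 + 1 + 1 + 1 + 1 + 1 + 1 + 1 = 9

9


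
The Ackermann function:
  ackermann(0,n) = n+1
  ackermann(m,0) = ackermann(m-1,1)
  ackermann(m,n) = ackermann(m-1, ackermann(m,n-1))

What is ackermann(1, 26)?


ackermann(1, 26) = ackermann(0, ackermann(1, 25))
  ackermann(1, 25) = ackermann(0, ackermann(1, 24))
    ackermann(1, 24) = ackermann(0, ackermann(1, 23))
      ackermann(1, 23) = ackermann(0, ackermann(1, 22))
        ackermann(1, 22) = ackermann(0, ackermann(1, 21))
          ackermann(1, 21) = ackermann(0, ackermann(1, 20))
          ackermann(1, 20) = ackermann(0, ackermann(1, 19))
          ackermann(1, 19) = ackermann(0, ackermann(1, 18))
          ackermann(1, 18) = ackermann(0, ackermann(1, 17))
          ackermann(1, 17) = ackermann(0, ackermann(1, 16))
          ackermann(1, 16) = ackermann(0, ackermann(1, 15))
          ackermann(1, 15) = ackermann(0, ackermann(1, 14))
          ackermann(1, 14) = ackermann(0, ackermann(1, 13))
          ackermann(1, 13) = ackermann(0, ackermann(1, 12))
          ackermann(1, 12) = ackermann(0, ackermann(1, 11))
          ackermann(1, 11) = ackermann(0, ackermann(1, 10))
          ackermann(1, 10) = ackermann(0, ackermann(1, 9))
          ackermann(1, 9) = ackermann(0, ackermann(1, 8))
          ackermann(1, 8) = ackermann(0, ackermann(1, 7))
          ackermann(1, 7) = ackermann(0, ackermann(1, 6))
          ackermann(1, 6) = ackermann(0, ackermann(1, 5))
          ackermann(1, 5) = ackermann(0, ackermann(1, 4))
          ackermann(1, 4) = ackermann(0, ackermann(1, 3))
          ackermann(1, 3) = ackermann(0, ackermann(1, 2))
          ackermann(1, 2) = ackermann(0, ackermann(1, 1))
... (trace truncated)
Result: ackermann(1, 26) = 28

28


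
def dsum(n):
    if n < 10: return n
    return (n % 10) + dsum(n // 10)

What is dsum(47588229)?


dsum(47588229) = 9 + dsum(4758822)
dsum(4758822) = 2 + dsum(475882)
dsum(475882) = 2 + dsum(47588)
dsum(47588) = 8 + dsum(4758)
dsum(4758) = 8 + dsum(475)
dsum(475) = 5 + dsum(47)
dsum(47) = 7 + dsum(4)
dsum(4) = 4  (base case)
Total: 9 + 2 + 2 + 8 + 8 + 5 + 7 + 4 = 45

45


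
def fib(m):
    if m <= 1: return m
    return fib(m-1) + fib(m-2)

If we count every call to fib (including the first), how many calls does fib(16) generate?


Let C(n) = total calls for fib(n)
C(0) = 1, C(1) = 1
C(2) = 1 + C(1) + C(0) = 1 + 1 + 1 = 3
C(3) = 1 + C(2) + C(1) = 1 + 3 + 1 = 5
C(4) = 1 + C(3) + C(2) = 1 + 5 + 3 = 9
C(5) = 1 + C(4) + C(3) = 1 + 9 + 5 = 15
C(6) = 1 + C(5) + C(4) = 1 + 15 + 9 = 25
C(7) = 1 + C(6) + C(5) = 1 + 25 + 15 = 41
C(8) = 1 + C(7) + C(6) = 1 + 41 + 25 = 67
C(9) = 1 + C(8) + C(7) = 1 + 67 + 41 = 109
C(10) = 1 + C(9) + C(8) = 1 + 109 + 67 = 177
C(11) = 1 + C(10) + C(9) = 1 + 177 + 109 = 287
C(12) = 1 + C(11) + C(10) = 1 + 287 + 177 = 465
C(13) = 1 + C(12) + C(11) = 1 + 465 + 287 = 753
C(14) = 1 + C(13) + C(12) = 1 + 753 + 465 = 1219
C(15) = 1 + C(14) + C(13) = 1 + 1219 + 753 = 1973
C(16) = 1 + C(15) + C(14) = 1 + 1973 + 1219 = 3193

3193


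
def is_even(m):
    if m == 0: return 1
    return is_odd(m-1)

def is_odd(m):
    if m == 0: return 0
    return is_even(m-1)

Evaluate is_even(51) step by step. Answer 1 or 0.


is_even(51) = is_odd(50)
is_odd(50) = is_even(49)
is_even(49) = is_odd(48)
is_odd(48) = is_even(47)
is_even(47) = is_odd(46)
is_odd(46) = is_even(45)
is_even(45) = is_odd(44)
is_odd(44) = is_even(43)
is_even(43) = is_odd(42)
is_odd(42) = is_even(41)
is_even(41) = is_odd(40)
is_odd(40) = is_even(39)
is_even(39) = is_odd(38)
is_odd(38) = is_even(37)
is_even(37) = is_odd(36)
is_odd(36) = is_even(35)
is_even(35) = is_odd(34)
is_odd(34) = is_even(33)
is_even(33) = is_odd(32)
is_odd(32) = is_even(31)
is_even(31) = is_odd(30)
is_odd(30) = is_even(29)
is_even(29) = is_odd(28)
is_odd(28) = is_even(27)
is_even(27) = is_odd(26)
is_odd(26) = is_even(25)
is_even(25) = is_odd(24)
is_odd(24) = is_even(23)
is_even(23) = is_odd(22)
is_odd(22) = is_even(21)
is_even(21) = is_odd(20)
is_odd(20) = is_even(19)
is_even(19) = is_odd(18)
is_odd(18) = is_even(17)
is_even(17) = is_odd(16)
is_odd(16) = is_even(15)
is_even(15) = is_odd(14)
is_odd(14) = is_even(13)
is_even(13) = is_odd(12)
is_odd(12) = is_even(11)
is_even(11) = is_odd(10)
is_odd(10) = is_even(9)
is_even(9) = is_odd(8)
is_odd(8) = is_even(7)
is_even(7) = is_odd(6)
is_odd(6) = is_even(5)
is_even(5) = is_odd(4)
is_odd(4) = is_even(3)
is_even(3) = is_odd(2)
is_odd(2) = is_even(1)
is_even(1) = is_odd(0)
is_odd(0) = 0  (base case)
Result: 0

0


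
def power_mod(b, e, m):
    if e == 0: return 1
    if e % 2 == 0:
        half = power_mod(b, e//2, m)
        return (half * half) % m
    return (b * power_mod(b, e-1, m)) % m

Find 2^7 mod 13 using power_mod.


power_mod(2, 7, 13): e is odd, compute power_mod(2, 6, 13)
  power_mod(2, 6, 13): e is even, compute power_mod(2, 3, 13)
    power_mod(2, 3, 13): e is odd, compute power_mod(2, 2, 13)
      power_mod(2, 2, 13): e is even, compute power_mod(2, 1, 13)
        power_mod(2, 1, 13): e is odd, compute power_mod(2, 0, 13)
          power_mod(2, 0, 13) = 1
        (2 * 1) % 13 = 2
      half=2, (2*2) % 13 = 4
    (2 * 4) % 13 = 8
  half=8, (8*8) % 13 = 12
(2 * 12) % 13 = 11

11


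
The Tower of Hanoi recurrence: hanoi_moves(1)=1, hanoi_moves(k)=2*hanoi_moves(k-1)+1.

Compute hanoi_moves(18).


hanoi_moves(18) = 2 * hanoi_moves(17) + 1
hanoi_moves(17) = 2 * hanoi_moves(16) + 1
hanoi_moves(16) = 2 * hanoi_moves(15) + 1
hanoi_moves(15) = 2 * hanoi_moves(14) + 1
hanoi_moves(14) = 2 * hanoi_moves(13) + 1
hanoi_moves(13) = 2 * hanoi_moves(12) + 1
hanoi_moves(12) = 2 * hanoi_moves(11) + 1
hanoi_moves(11) = 2 * hanoi_moves(10) + 1
hanoi_moves(10) = 2 * hanoi_moves(9) + 1
hanoi_moves(9) = 2 * hanoi_moves(8) + 1
hanoi_moves(8) = 2 * hanoi_moves(7) + 1
hanoi_moves(7) = 2 * hanoi_moves(6) + 1
hanoi_moves(6) = 2 * hanoi_moves(5) + 1
hanoi_moves(5) = 2 * hanoi_moves(4) + 1
hanoi_moves(4) = 2 * hanoi_moves(3) + 1
hanoi_moves(3) = 2 * hanoi_moves(2) + 1
hanoi_moves(2) = 2 * hanoi_moves(1) + 1
hanoi_moves(1) = 1  (base case)
hanoi_moves(2) = 2 * 1 + 1 = 3
hanoi_moves(3) = 2 * 3 + 1 = 7
hanoi_moves(4) = 2 * 7 + 1 = 15
hanoi_moves(5) = 2 * 15 + 1 = 31
hanoi_moves(6) = 2 * 31 + 1 = 63
hanoi_moves(7) = 2 * 63 + 1 = 127
hanoi_moves(8) = 2 * 127 + 1 = 255
hanoi_moves(9) = 2 * 255 + 1 = 511
hanoi_moves(10) = 2 * 511 + 1 = 1023
hanoi_moves(11) = 2 * 1023 + 1 = 2047
hanoi_moves(12) = 2 * 2047 + 1 = 4095
hanoi_moves(13) = 2 * 4095 + 1 = 8191
hanoi_moves(14) = 2 * 8191 + 1 = 16383
hanoi_moves(15) = 2 * 16383 + 1 = 32767
hanoi_moves(16) = 2 * 32767 + 1 = 65535
hanoi_moves(17) = 2 * 65535 + 1 = 131071
hanoi_moves(18) = 2 * 131071 + 1 = 262143

262143


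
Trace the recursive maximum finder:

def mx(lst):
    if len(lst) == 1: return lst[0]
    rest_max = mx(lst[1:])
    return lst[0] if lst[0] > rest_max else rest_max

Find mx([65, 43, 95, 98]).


mx([65, 43, 95, 98]): compare 65 with mx([43, 95, 98])
mx([43, 95, 98]): compare 43 with mx([95, 98])
mx([95, 98]): compare 95 with mx([98])
mx([98]) = 98  (base case)
Compare 95 with 98 -> 98
Compare 43 with 98 -> 98
Compare 65 with 98 -> 98

98


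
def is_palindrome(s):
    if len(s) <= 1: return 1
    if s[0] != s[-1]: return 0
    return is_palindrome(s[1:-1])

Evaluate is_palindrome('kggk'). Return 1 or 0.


is_palindrome('kggk'): s[0]='k' == s[-1]='k' -> check is_palindrome('gg')
is_palindrome('gg'): s[0]='g' == s[-1]='g' -> check is_palindrome('')
is_palindrome(''): len <= 1 -> return 1  (base case)
Result: 1 (palindrome)

1


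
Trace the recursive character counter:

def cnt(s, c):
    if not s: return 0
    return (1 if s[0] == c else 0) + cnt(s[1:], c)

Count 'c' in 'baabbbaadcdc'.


s[0]='b' != 'c' -> 0
s[0]='a' != 'c' -> 0
s[0]='a' != 'c' -> 0
s[0]='b' != 'c' -> 0
s[0]='b' != 'c' -> 0
s[0]='b' != 'c' -> 0
s[0]='a' != 'c' -> 0
s[0]='a' != 'c' -> 0
s[0]='d' != 'c' -> 0
s[0]='c' == 'c' -> 1
s[0]='d' != 'c' -> 0
s[0]='c' == 'c' -> 1
Sum: 0 + 0 + 0 + 0 + 0 + 0 + 0 + 0 + 0 + 1 + 0 + 1 = 2

2


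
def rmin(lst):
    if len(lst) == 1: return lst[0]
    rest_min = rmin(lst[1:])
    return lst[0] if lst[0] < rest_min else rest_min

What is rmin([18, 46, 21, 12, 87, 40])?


rmin([18, 46, 21, 12, 87, 40]): compare 18 with rmin([46, 21, 12, 87, 40])
rmin([46, 21, 12, 87, 40]): compare 46 with rmin([21, 12, 87, 40])
rmin([21, 12, 87, 40]): compare 21 with rmin([12, 87, 40])
rmin([12, 87, 40]): compare 12 with rmin([87, 40])
rmin([87, 40]): compare 87 with rmin([40])
rmin([40]) = 40  (base case)
Compare 87 with 40 -> 40
Compare 12 with 40 -> 12
Compare 21 with 12 -> 12
Compare 46 with 12 -> 12
Compare 18 with 12 -> 12

12


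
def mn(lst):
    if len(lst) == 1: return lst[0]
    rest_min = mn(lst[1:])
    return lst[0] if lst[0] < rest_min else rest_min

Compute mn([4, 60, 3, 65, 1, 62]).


mn([4, 60, 3, 65, 1, 62]): compare 4 with mn([60, 3, 65, 1, 62])
mn([60, 3, 65, 1, 62]): compare 60 with mn([3, 65, 1, 62])
mn([3, 65, 1, 62]): compare 3 with mn([65, 1, 62])
mn([65, 1, 62]): compare 65 with mn([1, 62])
mn([1, 62]): compare 1 with mn([62])
mn([62]) = 62  (base case)
Compare 1 with 62 -> 1
Compare 65 with 1 -> 1
Compare 3 with 1 -> 1
Compare 60 with 1 -> 1
Compare 4 with 1 -> 1

1


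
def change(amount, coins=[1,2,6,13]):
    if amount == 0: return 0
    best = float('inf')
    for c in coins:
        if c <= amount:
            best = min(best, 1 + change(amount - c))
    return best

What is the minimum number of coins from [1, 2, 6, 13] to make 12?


Building up with DP:
change(0) = 0
change(1) = min(1+change(0)=1+0=1) = 1
change(2) = min(1+change(1)=1+1=2, 1+change(0)=1+0=1) = 1
change(3) = min(1+change(2)=1+1=2, 1+change(1)=1+1=2) = 2
change(4) = min(1+change(3)=1+2=3, 1+change(2)=1+1=2) = 2
change(5) = min(1+change(4)=1+2=3, 1+change(3)=1+2=3) = 3
change(6) = min(1+change(5)=1+3=4, 1+change(4)=1+2=3, 1+change(0)=1+0=1) = 1
change(7) = min(1+change(6)=1+1=2, 1+change(5)=1+3=4, 1+change(1)=1+1=2) = 2
change(8) = min(1+change(7)=1+2=3, 1+change(6)=1+1=2, 1+change(2)=1+1=2) = 2
change(9) = min(1+change(8)=1+2=3, 1+change(7)=1+2=3, 1+change(3)=1+2=3) = 3
change(10) = min(1+change(9)=1+3=4, 1+change(8)=1+2=3, 1+change(4)=1+2=3) = 3
change(11) = min(1+change(10)=1+3=4, 1+change(9)=1+3=4, 1+change(5)=1+3=4) = 4
change(12) = min(1+change(11)=1+4=5, 1+change(10)=1+3=4, 1+change(6)=1+1=2) = 2

2


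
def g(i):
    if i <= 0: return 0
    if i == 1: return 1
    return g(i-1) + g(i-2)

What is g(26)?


Computing g(26) bottom-up:
g(0) = 0
g(1) = 1
g(2) = g(1) + g(0) = 1 + 0 = 1
g(3) = g(2) + g(1) = 1 + 1 = 2
g(4) = g(3) + g(2) = 2 + 1 = 3
g(5) = g(4) + g(3) = 3 + 2 = 5
g(6) = g(5) + g(4) = 5 + 3 = 8
g(7) = g(6) + g(5) = 8 + 5 = 13
g(8) = g(7) + g(6) = 13 + 8 = 21
g(9) = g(8) + g(7) = 21 + 13 = 34
g(10) = g(9) + g(8) = 34 + 21 = 55
g(11) = g(10) + g(9) = 55 + 34 = 89
g(12) = g(11) + g(10) = 89 + 55 = 144
g(13) = g(12) + g(11) = 144 + 89 = 233
g(14) = g(13) + g(12) = 233 + 144 = 377
g(15) = g(14) + g(13) = 377 + 233 = 610
g(16) = g(15) + g(14) = 610 + 377 = 987
g(17) = g(16) + g(15) = 987 + 610 = 1597
g(18) = g(17) + g(16) = 1597 + 987 = 2584
g(19) = g(18) + g(17) = 2584 + 1597 = 4181
g(20) = g(19) + g(18) = 4181 + 2584 = 6765
g(21) = g(20) + g(19) = 6765 + 4181 = 10946
g(22) = g(21) + g(20) = 10946 + 6765 = 17711
g(23) = g(22) + g(21) = 17711 + 10946 = 28657
g(24) = g(23) + g(22) = 28657 + 17711 = 46368
g(25) = g(24) + g(23) = 46368 + 28657 = 75025
g(26) = g(25) + g(24) = 75025 + 46368 = 121393

121393


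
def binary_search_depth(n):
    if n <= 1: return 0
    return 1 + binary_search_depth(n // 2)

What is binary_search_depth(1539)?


1539 / 2 = 769
769 / 2 = 384
384 / 2 = 192
192 / 2 = 96
96 / 2 = 48
48 / 2 = 24
24 / 2 = 12
12 / 2 = 6
6 / 2 = 3
3 / 2 = 1
Reached 1 after 10 halvings

10


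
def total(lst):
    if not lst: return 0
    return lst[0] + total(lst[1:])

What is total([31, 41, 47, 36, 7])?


total([31, 41, 47, 36, 7]) = 31 + total([41, 47, 36, 7])
total([41, 47, 36, 7]) = 41 + total([47, 36, 7])
total([47, 36, 7]) = 47 + total([36, 7])
total([36, 7]) = 36 + total([7])
total([7]) = 7 + total([])
total([]) = 0  (base case)
Total: 31 + 41 + 47 + 36 + 7 + 0 = 162

162


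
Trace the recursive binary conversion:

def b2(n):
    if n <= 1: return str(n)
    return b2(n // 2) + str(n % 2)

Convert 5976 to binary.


b2(5976) = b2(2988) + '0'
b2(2988) = b2(1494) + '0'
b2(1494) = b2(747) + '0'
b2(747) = b2(373) + '1'
b2(373) = b2(186) + '1'
b2(186) = b2(93) + '0'
b2(93) = b2(46) + '1'
b2(46) = b2(23) + '0'
b2(23) = b2(11) + '1'
b2(11) = b2(5) + '1'
b2(5) = b2(2) + '1'
b2(2) = b2(1) + '0'
b2(1) = '1'  (base case)
Concatenating: '1' + '0' + '1' + '1' + '1' + '0' + '1' + '0' + '1' + '1' + '0' + '0' + '0' = '1011101011000'

1011101011000


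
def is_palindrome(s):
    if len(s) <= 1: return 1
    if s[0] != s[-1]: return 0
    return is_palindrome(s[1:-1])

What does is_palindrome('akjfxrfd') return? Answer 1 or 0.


is_palindrome('akjfxrfd'): s[0]='a' != s[-1]='d' -> return 0
Result: 0 (not a palindrome)

0


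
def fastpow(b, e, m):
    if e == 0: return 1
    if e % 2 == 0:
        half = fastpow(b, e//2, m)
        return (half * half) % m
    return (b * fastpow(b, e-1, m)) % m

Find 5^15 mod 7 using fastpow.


fastpow(5, 15, 7): e is odd, compute fastpow(5, 14, 7)
  fastpow(5, 14, 7): e is even, compute fastpow(5, 7, 7)
    fastpow(5, 7, 7): e is odd, compute fastpow(5, 6, 7)
      fastpow(5, 6, 7): e is even, compute fastpow(5, 3, 7)
        fastpow(5, 3, 7): e is odd, compute fastpow(5, 2, 7)
          fastpow(5, 2, 7): e is even, compute fastpow(5, 1, 7)
          fastpow(5, 1, 7): e is odd, compute fastpow(5, 0, 7)
          fastpow(5, 0, 7) = 1
          (5 * 1) % 7 = 5
          half=5, (5*5) % 7 = 4
        (5 * 4) % 7 = 6
      half=6, (6*6) % 7 = 1
    (5 * 1) % 7 = 5
  half=5, (5*5) % 7 = 4
(5 * 4) % 7 = 6

6


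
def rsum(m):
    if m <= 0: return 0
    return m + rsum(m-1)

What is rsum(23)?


rsum(23)
= 23 + 22 + 21 + 20 + 19 + 18 + 17 + 16 + 15 + 14 + 13 + 12 + 11 + 10 + 9 + 8 + 7 + 6 + 5 + 4 + 3 + 2 + 1 + rsum(0)
= 23 + 22 + 21 + 20 + 19 + 18 + 17 + 16 + 15 + 14 + 13 + 12 + 11 + 10 + 9 + 8 + 7 + 6 + 5 + 4 + 3 + 2 + 1 + 0
= 276

276


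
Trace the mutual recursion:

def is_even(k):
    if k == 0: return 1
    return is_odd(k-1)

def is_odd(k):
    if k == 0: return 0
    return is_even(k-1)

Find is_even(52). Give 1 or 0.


is_even(52) = is_odd(51)
is_odd(51) = is_even(50)
is_even(50) = is_odd(49)
is_odd(49) = is_even(48)
is_even(48) = is_odd(47)
is_odd(47) = is_even(46)
is_even(46) = is_odd(45)
is_odd(45) = is_even(44)
is_even(44) = is_odd(43)
is_odd(43) = is_even(42)
is_even(42) = is_odd(41)
is_odd(41) = is_even(40)
is_even(40) = is_odd(39)
is_odd(39) = is_even(38)
is_even(38) = is_odd(37)
is_odd(37) = is_even(36)
is_even(36) = is_odd(35)
is_odd(35) = is_even(34)
is_even(34) = is_odd(33)
is_odd(33) = is_even(32)
is_even(32) = is_odd(31)
is_odd(31) = is_even(30)
is_even(30) = is_odd(29)
is_odd(29) = is_even(28)
is_even(28) = is_odd(27)
is_odd(27) = is_even(26)
is_even(26) = is_odd(25)
is_odd(25) = is_even(24)
is_even(24) = is_odd(23)
is_odd(23) = is_even(22)
is_even(22) = is_odd(21)
is_odd(21) = is_even(20)
is_even(20) = is_odd(19)
is_odd(19) = is_even(18)
is_even(18) = is_odd(17)
is_odd(17) = is_even(16)
is_even(16) = is_odd(15)
is_odd(15) = is_even(14)
is_even(14) = is_odd(13)
is_odd(13) = is_even(12)
is_even(12) = is_odd(11)
is_odd(11) = is_even(10)
is_even(10) = is_odd(9)
is_odd(9) = is_even(8)
is_even(8) = is_odd(7)
is_odd(7) = is_even(6)
is_even(6) = is_odd(5)
is_odd(5) = is_even(4)
is_even(4) = is_odd(3)
is_odd(3) = is_even(2)
is_even(2) = is_odd(1)
is_odd(1) = is_even(0)
is_even(0) = 1  (base case)
Result: 1

1
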